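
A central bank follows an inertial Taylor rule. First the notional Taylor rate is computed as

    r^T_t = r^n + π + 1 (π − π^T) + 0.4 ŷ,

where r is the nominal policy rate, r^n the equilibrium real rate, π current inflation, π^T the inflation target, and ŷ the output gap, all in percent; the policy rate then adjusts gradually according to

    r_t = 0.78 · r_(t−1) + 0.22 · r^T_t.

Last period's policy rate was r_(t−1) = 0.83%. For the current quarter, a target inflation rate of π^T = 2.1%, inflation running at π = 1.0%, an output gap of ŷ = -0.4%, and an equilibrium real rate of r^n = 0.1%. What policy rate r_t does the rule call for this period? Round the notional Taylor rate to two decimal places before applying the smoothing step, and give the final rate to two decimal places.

0.61%

r^T_t = 0.1 + 1.0 + 1 × (1.0 − 2.1) + 0.4 × (-0.4)
   = 0.1 + 1 − 1.1 − 0.16 = -0.16
r_t = 0.78 × 0.83 + 0.22 × (-0.16) = 0.6474 − 0.0352 = 0.61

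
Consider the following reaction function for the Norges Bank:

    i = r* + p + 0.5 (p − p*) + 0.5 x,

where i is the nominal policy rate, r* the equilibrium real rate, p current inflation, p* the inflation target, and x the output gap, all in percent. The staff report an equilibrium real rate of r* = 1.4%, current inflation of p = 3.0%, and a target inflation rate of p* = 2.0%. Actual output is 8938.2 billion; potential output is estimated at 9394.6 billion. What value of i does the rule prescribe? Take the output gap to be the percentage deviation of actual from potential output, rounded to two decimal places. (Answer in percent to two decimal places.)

2.47%

Output gap = 100 × (8938.2 − 9394.6) / 9394.6 = -4.86%.
i = 1.40 + 3.00 + 0.5 × (3.00 − 2.00) + 0.5 × (-4.86)
   = 1.40 + 3 + 0.5 − 2.43 = 2.47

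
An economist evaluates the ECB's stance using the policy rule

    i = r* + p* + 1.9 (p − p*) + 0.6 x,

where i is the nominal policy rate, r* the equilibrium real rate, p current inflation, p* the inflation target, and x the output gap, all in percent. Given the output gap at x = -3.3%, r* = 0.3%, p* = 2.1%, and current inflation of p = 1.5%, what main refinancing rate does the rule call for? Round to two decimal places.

i = 0.3 + 2.1 + 1.9 × (1.5 − 2.1) + 0.6 × (-3.3)
   = 0.3 + 2.1 − 1.14 − 1.98 = -0.72

-0.72%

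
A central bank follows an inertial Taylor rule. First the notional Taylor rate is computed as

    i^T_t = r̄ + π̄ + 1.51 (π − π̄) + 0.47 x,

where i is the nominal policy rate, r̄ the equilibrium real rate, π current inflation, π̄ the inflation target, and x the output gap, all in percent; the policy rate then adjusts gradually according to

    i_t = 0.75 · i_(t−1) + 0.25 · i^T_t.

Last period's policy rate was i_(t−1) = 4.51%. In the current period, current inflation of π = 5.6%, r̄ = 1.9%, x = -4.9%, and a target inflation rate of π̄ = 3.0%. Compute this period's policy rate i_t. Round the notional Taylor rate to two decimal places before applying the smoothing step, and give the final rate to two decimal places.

5.01%

i^T_t = 1.9 + 3.0 + 1.51 × (5.6 − 3.0) + 0.47 × (-4.9)
   = 1.9 + 3 + 3.926 − 2.303 = 6.52
i_t = 0.75 × 4.51 + 0.25 × 6.52 = 3.3825 + 1.63 = 5.01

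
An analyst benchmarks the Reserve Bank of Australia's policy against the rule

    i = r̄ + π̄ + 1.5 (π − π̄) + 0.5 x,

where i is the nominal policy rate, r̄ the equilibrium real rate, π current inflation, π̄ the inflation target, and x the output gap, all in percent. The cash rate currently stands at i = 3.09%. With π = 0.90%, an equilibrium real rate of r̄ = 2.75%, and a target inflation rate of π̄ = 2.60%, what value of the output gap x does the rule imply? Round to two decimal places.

0.58%

0.5 x = 3.09 − 2.75 − 2.60 − 1.5 × (0.90 − 2.60) = 0.29
x = 0.29 / 0.5 = 0.58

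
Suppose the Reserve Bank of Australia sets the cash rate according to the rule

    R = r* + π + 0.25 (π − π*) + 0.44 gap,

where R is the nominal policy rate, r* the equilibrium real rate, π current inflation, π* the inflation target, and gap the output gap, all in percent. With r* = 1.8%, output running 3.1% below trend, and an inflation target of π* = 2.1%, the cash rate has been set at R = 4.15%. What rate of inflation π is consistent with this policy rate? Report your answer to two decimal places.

Output 3.1% below potential → gap = -3.1.
Collecting π: R = r* + (1 + 0.25) π − 0.25 π* + 0.44 gap
1.25 π = 4.15 − 1.8 + 0.25 × 2.1 − 0.44 × (-3.1) = 4.239
π = 4.239 / 1.25 = 3.39

3.39%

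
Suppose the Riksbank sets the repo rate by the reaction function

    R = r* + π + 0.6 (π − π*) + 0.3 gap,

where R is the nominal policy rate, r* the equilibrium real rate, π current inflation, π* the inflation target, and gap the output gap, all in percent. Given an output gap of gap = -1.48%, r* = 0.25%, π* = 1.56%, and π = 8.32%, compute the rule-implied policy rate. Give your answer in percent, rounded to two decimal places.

R = 0.25 + 8.32 + 0.6 × (8.32 − 1.56) + 0.3 × (-1.48)
   = 0.25 + 8.32 + 4.056 − 0.444 = 12.18

12.18%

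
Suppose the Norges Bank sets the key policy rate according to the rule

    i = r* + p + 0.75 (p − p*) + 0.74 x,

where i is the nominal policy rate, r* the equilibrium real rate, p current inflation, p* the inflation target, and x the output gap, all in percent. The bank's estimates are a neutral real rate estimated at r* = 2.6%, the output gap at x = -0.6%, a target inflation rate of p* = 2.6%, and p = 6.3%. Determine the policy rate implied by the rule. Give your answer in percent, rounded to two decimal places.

i = 2.6 + 6.3 + 0.75 × (6.3 − 2.6) + 0.74 × (-0.6)
   = 2.6 + 6.3 + 2.775 − 0.444 = 11.23

11.23%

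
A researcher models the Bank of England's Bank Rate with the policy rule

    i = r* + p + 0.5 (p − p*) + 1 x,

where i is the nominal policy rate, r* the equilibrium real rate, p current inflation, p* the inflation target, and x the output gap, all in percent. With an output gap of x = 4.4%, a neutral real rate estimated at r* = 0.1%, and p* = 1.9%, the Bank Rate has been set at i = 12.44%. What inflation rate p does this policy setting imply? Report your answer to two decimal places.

5.93%

Collecting p: i = r* + (1 + 0.5) p − 0.5 p* + 1 x
1.5 p = 12.44 − 0.1 + 0.5 × 1.9 − 1 × 4.4 = 8.89
p = 8.89 / 1.5 = 5.93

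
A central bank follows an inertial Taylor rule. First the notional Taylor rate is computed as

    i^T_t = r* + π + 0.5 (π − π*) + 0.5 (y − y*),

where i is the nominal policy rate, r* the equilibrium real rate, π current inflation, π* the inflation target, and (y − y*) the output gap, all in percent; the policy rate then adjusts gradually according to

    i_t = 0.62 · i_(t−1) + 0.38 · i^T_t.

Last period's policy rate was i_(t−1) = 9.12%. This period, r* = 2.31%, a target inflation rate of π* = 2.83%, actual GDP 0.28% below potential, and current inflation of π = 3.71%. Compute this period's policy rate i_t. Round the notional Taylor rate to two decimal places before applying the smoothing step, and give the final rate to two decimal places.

Output 0.28% below potential → (y − y*) = -0.28.
i^T_t = 2.31 + 3.71 + 0.5 × (3.71 − 2.83) + 0.5 × (-0.28)
   = 2.31 + 3.71 + 0.44 − 0.14 = 6.32
i_t = 0.62 × 9.12 + 0.38 × 6.32 = 5.6544 + 2.4016 = 8.06

8.06%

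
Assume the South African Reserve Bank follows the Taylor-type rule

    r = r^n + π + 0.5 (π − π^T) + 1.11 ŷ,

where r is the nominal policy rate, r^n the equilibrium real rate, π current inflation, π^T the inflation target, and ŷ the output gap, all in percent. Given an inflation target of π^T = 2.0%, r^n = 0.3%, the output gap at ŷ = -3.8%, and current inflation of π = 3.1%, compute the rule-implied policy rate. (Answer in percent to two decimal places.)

-0.27%

r = 0.3 + 3.1 + 0.5 × (3.1 − 2.0) + 1.11 × (-3.8)
   = 0.3 + 3.1 + 0.55 − 4.218 = -0.27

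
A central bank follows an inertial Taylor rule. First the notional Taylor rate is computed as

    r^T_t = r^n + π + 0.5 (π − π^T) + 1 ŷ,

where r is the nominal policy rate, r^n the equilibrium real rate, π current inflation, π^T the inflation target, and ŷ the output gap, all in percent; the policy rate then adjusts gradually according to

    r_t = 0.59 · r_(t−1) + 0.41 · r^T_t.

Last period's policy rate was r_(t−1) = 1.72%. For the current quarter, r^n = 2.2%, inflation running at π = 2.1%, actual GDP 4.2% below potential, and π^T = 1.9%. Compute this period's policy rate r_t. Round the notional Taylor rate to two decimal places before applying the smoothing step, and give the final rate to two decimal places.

Output 4.2% below potential → ŷ = -4.2.
r^T_t = 2.2 + 2.1 + 0.5 × (2.1 − 1.9) + 1 × (-4.2)
   = 2.2 + 2.1 + 0.1 − 4.2 = 0.20
r_t = 0.59 × 1.72 + 0.41 × 0.20 = 1.0148 + 0.082 = 1.10

1.10%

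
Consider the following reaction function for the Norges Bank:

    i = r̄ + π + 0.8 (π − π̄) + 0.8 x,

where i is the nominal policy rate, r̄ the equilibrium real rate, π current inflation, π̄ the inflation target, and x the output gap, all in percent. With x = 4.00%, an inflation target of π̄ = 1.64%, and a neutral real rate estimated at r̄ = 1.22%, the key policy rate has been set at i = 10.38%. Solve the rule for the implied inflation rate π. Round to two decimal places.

4.04%

Collecting π: i = r̄ + (1 + 0.8) π − 0.8 π̄ + 0.8 x
1.8 π = 10.38 − 1.22 + 0.8 × 1.64 − 0.8 × 4.00 = 7.272
π = 7.272 / 1.8 = 4.04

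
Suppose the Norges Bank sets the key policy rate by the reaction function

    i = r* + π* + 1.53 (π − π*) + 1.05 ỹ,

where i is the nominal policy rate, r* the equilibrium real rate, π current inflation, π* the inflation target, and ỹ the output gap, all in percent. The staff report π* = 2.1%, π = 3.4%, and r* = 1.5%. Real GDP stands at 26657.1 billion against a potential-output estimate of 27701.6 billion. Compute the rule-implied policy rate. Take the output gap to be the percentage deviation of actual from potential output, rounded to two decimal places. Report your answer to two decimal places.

Output gap = 100 × (26657.1 − 27701.6) / 27701.6 = -3.77%.
i = 1.50 + 2.10 + 1.53 × (3.40 − 2.10) + 1.05 × (-3.77)
   = 1.50 + 2.1 + 1.989 − 3.9585 = 1.63

1.63%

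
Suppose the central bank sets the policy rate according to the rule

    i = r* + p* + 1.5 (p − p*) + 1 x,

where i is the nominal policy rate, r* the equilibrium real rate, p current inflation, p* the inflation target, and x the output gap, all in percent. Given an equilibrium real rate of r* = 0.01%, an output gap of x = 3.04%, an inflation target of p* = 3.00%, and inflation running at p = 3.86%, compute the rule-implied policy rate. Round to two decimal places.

i = 0.01 + 3.00 + 1.5 × (3.86 − 3.00) + 1 × 3.04
   = 0.01 + 3 + 1.29 + 3.04 = 7.34

7.34%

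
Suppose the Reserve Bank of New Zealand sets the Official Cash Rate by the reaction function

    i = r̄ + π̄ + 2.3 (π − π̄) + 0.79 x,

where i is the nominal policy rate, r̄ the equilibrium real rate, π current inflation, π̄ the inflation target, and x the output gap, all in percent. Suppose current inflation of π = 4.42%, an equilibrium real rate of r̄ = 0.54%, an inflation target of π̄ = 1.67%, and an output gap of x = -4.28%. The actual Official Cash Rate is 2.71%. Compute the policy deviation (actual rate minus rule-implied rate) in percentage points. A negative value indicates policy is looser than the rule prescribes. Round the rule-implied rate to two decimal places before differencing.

-2.44 pp

i = 0.54 + 1.67 + 2.3 × (4.42 − 1.67) + 0.79 × (-4.28)
   = 0.54 + 1.67 + 6.325 − 3.3812 = 5.15
Deviation = 2.71 − 5.15 = -2.44 pp.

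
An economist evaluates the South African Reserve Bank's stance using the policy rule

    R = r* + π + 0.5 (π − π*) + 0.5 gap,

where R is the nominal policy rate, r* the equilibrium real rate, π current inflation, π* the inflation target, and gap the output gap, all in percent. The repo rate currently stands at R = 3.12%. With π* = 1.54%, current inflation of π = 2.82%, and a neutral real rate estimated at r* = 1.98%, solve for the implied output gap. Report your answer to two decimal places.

-4.64%

0.5 gap = 3.12 − 1.98 − 2.82 − 0.5 × (2.82 − 1.54) = -2.32
gap = -2.32 / 0.5 = -4.64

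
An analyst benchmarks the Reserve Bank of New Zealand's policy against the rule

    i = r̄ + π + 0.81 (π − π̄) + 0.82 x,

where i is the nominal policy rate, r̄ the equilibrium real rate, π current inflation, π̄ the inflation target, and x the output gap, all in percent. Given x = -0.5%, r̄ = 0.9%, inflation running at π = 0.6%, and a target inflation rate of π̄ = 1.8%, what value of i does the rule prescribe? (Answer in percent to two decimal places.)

i = 0.9 + 0.6 + 0.81 × (0.6 − 1.8) + 0.82 × (-0.5)
   = 0.9 + 0.6 − 0.972 − 0.41 = 0.12

0.12%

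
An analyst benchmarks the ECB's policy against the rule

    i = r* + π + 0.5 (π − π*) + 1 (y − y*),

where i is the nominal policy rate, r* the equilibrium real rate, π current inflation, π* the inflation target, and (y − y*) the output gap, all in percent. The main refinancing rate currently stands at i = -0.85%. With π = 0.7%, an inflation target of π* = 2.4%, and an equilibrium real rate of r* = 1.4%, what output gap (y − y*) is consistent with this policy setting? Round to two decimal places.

-2.10%

1 (y − y*) = -0.85 − 1.4 − 0.7 − 0.5 × (0.7 − 2.4) = -2.1
(y − y*) = -2.1 / 1 = -2.10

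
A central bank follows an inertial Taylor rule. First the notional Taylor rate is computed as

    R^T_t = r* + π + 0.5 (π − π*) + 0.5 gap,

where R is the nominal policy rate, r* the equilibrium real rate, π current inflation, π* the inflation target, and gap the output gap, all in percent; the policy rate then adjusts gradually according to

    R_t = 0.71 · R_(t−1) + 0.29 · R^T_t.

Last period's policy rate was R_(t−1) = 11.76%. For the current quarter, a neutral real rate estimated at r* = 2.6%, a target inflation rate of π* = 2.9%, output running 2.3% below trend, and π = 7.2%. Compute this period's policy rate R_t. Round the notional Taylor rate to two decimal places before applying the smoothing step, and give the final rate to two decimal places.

11.48%

Output 2.3% below potential → gap = -2.3.
R^T_t = 2.6 + 7.2 + 0.5 × (7.2 − 2.9) + 0.5 × (-2.3)
   = 2.6 + 7.2 + 2.15 − 1.15 = 10.80
R_t = 0.71 × 11.76 + 0.29 × 10.80 = 8.3496 + 3.132 = 11.48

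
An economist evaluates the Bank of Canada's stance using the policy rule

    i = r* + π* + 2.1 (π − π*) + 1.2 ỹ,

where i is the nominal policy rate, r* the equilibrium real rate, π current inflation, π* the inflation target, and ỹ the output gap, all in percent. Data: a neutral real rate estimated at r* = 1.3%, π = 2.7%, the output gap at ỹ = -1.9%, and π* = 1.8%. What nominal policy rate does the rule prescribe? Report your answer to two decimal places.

i = 1.3 + 1.8 + 2.1 × (2.7 − 1.8) + 1.2 × (-1.9)
   = 1.3 + 1.8 + 1.89 − 2.28 = 2.71

2.71%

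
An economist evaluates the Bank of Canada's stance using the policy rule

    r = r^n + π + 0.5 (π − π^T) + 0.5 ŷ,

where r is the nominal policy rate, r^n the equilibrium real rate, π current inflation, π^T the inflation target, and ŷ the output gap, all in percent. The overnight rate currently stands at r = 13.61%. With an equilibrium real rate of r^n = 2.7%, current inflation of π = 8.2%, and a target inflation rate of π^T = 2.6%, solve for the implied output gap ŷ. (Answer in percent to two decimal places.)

-0.18%

0.5 ŷ = 13.61 − 2.7 − 8.2 − 0.5 × (8.2 − 2.6) = -0.09
ŷ = -0.09 / 0.5 = -0.18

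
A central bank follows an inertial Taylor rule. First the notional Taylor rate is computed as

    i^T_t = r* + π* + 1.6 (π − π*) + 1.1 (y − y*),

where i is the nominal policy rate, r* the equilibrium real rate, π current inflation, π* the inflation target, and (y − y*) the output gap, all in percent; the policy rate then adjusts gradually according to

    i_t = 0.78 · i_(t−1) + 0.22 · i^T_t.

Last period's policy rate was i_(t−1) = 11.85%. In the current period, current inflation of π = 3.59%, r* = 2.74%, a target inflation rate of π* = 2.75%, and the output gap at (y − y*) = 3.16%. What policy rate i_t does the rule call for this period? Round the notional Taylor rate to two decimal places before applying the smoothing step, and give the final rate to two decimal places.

i^T_t = 2.74 + 2.75 + 1.6 × (3.59 − 2.75) + 1.1 × 3.16
   = 2.74 + 2.75 + 1.344 + 3.476 = 10.31
i_t = 0.78 × 11.85 + 0.22 × 10.31 = 9.243 + 2.2682 = 11.51

11.51%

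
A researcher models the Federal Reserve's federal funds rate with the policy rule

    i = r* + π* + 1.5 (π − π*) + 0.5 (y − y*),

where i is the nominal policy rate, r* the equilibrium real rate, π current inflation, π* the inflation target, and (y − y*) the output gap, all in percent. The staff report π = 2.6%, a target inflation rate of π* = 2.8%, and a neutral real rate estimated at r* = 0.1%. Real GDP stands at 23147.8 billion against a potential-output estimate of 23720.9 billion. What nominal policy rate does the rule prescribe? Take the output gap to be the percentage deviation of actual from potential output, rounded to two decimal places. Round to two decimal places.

Output gap = 100 × (23147.8 − 23720.9) / 23720.9 = -2.42%.
i = 0.10 + 2.80 + 1.5 × (2.60 − 2.80) + 0.5 × (-2.42)
   = 0.10 + 2.8 − 0.3 − 1.21 = 1.39

1.39%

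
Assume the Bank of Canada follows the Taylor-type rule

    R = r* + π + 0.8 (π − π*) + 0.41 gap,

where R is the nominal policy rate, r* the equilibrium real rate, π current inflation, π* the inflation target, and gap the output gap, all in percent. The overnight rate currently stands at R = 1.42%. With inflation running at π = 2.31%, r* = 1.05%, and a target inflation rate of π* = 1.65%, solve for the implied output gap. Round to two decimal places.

0.41 gap = 1.42 − 1.05 − 2.31 − 0.8 × (2.31 − 1.65) = -2.468
gap = -2.468 / 0.41 = -6.02

-6.02%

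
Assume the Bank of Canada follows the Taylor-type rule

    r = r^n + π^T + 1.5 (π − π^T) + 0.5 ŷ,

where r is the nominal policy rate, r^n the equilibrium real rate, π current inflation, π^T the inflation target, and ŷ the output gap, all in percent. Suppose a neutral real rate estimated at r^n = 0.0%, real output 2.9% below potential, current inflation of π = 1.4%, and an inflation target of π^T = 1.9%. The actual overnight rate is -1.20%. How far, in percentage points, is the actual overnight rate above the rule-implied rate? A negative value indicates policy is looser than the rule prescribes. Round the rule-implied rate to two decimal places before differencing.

-0.90 pp

Output 2.9% below potential → ŷ = -2.9.
r = 0.0 + 1.9 + 1.5 × (1.4 − 1.9) + 0.5 × (-2.9)
   = 0.0 + 1.9 − 0.75 − 1.45 = -0.30
Deviation = -1.20 − (-0.30) = -0.90 pp.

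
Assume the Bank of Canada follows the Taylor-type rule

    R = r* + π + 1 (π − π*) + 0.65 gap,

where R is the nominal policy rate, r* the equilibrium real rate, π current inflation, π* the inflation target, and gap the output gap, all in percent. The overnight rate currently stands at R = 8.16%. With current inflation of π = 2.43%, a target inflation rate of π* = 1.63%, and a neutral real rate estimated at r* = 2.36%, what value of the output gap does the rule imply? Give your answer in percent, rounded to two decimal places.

0.65 gap = 8.16 − 2.36 − 2.43 − 1 × (2.43 − 1.63) = 2.57
gap = 2.57 / 0.65 = 3.95

3.95%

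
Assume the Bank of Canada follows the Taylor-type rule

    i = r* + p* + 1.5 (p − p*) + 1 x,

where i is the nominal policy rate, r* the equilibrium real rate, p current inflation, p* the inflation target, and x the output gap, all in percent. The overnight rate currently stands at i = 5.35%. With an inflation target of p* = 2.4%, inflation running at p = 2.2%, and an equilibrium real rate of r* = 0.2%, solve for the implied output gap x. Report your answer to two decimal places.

1 x = 5.35 − 0.2 − 2.4 − 1.5 × (2.2 − 2.4) = 3.05
x = 3.05 / 1 = 3.05

3.05%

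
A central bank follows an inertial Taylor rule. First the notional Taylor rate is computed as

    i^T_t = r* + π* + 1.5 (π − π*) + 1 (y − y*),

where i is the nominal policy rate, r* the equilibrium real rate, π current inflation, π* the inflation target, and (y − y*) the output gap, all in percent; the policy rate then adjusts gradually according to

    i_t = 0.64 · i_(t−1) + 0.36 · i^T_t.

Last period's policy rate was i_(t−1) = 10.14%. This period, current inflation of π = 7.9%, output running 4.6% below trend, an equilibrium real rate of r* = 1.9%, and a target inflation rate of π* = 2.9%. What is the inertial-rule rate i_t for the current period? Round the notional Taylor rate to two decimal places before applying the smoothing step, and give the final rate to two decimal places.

Output 4.6% below potential → (y − y*) = -4.6.
i^T_t = 1.9 + 2.9 + 1.5 × (7.9 − 2.9) + 1 × (-4.6)
   = 1.9 + 2.9 + 7.5 − 4.6 = 7.70
i_t = 0.64 × 10.14 + 0.36 × 7.70 = 6.4896 + 2.772 = 9.26

9.26%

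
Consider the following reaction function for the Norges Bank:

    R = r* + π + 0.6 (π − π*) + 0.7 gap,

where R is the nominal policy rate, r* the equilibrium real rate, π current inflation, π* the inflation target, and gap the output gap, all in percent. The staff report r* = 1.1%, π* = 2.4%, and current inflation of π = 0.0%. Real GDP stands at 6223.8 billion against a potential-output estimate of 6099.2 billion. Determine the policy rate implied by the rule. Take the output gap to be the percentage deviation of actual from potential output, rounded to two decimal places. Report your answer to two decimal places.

1.09%

Output gap = 100 × (6223.8 − 6099.2) / 6099.2 = 2.04%.
R = 1.10 + 0.00 + 0.6 × (0.00 − 2.40) + 0.7 × 2.04
   = 1.10 + 0 − 1.44 + 1.428 = 1.09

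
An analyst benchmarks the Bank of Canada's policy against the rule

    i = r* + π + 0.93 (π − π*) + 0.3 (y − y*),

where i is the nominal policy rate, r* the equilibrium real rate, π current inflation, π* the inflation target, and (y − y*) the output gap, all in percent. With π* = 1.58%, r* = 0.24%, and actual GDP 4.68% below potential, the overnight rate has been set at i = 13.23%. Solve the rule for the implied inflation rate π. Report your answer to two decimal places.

Output 4.68% below potential → (y − y*) = -4.68.
Collecting π: i = r* + (1 + 0.93) π − 0.93 π* + 0.3 (y − y*)
1.93 π = 13.23 − 0.24 + 0.93 × 1.58 − 0.3 × (-4.68) = 15.8634
π = 15.8634 / 1.93 = 8.22

8.22%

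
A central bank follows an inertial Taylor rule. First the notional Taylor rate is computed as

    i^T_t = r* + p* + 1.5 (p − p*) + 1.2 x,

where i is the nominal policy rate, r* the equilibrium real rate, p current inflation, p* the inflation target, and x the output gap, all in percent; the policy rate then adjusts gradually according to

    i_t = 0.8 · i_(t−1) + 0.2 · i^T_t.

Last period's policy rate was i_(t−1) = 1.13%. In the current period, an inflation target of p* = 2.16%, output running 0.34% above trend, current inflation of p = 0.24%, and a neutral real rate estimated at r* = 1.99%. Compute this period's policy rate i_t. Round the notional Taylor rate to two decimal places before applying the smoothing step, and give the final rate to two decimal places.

1.24%

Output 0.34% above potential → x = 0.34.
i^T_t = 1.99 + 2.16 + 1.5 × (0.24 − 2.16) + 1.2 × 0.34
   = 1.99 + 2.16 − 2.88 + 0.408 = 1.68
i_t = 0.8 × 1.13 + 0.2 × 1.68 = 0.904 + 0.336 = 1.24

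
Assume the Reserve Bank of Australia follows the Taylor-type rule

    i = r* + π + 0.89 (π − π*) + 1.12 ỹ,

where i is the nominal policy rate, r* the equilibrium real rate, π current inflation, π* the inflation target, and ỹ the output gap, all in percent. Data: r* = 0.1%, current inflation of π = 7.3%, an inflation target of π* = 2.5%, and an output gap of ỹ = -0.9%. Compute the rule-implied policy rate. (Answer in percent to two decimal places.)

i = 0.1 + 7.3 + 0.89 × (7.3 − 2.5) + 1.12 × (-0.9)
   = 0.1 + 7.3 + 4.272 − 1.008 = 10.66

10.66%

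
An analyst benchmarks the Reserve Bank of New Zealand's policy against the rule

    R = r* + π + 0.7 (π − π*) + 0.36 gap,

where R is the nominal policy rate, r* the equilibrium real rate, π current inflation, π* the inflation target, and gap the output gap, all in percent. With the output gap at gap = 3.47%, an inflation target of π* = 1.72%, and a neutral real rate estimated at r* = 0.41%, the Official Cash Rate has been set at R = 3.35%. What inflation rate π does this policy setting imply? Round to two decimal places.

1.70%

Collecting π: R = r* + (1 + 0.7) π − 0.7 π* + 0.36 gap
1.7 π = 3.35 − 0.41 + 0.7 × 1.72 − 0.36 × 3.47 = 2.8948
π = 2.8948 / 1.7 = 1.70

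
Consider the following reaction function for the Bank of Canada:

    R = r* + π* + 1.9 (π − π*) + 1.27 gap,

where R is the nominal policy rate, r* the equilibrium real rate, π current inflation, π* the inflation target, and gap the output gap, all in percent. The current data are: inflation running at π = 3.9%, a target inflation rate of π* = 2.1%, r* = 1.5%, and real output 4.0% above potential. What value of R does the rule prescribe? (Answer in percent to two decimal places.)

12.10%

Output 4.0% above potential → gap = 4.0.
R = 1.5 + 2.1 + 1.9 × (3.9 − 2.1) + 1.27 × 4.0
   = 1.5 + 2.1 + 3.42 + 5.08 = 12.10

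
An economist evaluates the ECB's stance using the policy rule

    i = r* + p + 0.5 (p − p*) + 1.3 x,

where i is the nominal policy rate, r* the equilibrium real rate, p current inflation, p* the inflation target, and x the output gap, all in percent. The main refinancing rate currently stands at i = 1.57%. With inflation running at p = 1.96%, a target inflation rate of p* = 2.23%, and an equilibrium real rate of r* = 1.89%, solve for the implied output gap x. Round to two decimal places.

-1.65%

1.3 x = 1.57 − 1.89 − 1.96 − 0.5 × (1.96 − 2.23) = -2.145
x = -2.145 / 1.3 = -1.65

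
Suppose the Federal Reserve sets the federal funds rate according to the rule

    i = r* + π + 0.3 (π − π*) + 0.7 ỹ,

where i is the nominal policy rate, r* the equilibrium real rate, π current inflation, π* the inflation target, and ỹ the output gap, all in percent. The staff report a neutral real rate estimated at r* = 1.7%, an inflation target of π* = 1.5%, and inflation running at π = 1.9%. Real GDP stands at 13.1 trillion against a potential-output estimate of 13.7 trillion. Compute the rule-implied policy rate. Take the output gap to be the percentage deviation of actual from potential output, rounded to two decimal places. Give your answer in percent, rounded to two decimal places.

Output gap = 100 × (13.1 − 13.7) / 13.7 = -4.38%.
i = 1.70 + 1.90 + 0.3 × (1.90 − 1.50) + 0.7 × (-4.38)
   = 1.70 + 1.9 + 0.12 − 3.066 = 0.65

0.65%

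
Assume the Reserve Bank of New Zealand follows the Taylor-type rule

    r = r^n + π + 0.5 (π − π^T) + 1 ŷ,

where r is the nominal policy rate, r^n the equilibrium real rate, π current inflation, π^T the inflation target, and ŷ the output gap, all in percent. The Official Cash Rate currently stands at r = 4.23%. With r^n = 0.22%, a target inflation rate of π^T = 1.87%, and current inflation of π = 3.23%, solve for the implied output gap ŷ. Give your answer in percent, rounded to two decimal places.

1 ŷ = 4.23 − 0.22 − 3.23 − 0.5 × (3.23 − 1.87) = 0.1
ŷ = 0.1 / 1 = 0.10

0.10%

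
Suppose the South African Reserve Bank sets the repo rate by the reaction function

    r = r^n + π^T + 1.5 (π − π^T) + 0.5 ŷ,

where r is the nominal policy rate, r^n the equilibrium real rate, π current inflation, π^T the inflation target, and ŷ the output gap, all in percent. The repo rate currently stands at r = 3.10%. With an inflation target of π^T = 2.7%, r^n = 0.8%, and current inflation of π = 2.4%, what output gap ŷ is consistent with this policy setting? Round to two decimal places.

0.5 ŷ = 3.10 − 0.8 − 2.7 − 1.5 × (2.4 − 2.7) = 0.05
ŷ = 0.05 / 0.5 = 0.10

0.10%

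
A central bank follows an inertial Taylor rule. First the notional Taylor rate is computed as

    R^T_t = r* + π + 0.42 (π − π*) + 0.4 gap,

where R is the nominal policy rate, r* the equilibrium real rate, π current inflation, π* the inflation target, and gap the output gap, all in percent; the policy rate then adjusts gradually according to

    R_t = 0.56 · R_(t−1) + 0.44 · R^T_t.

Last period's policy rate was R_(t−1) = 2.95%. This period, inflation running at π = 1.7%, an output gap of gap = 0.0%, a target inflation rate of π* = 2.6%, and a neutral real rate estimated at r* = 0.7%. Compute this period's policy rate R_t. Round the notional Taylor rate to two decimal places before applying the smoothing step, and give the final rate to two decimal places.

2.54%

R^T_t = 0.7 + 1.7 + 0.42 × (1.7 − 2.6) + 0.4 × 0.0
   = 0.7 + 1.7 − 0.378 + 0 = 2.02
R_t = 0.56 × 2.95 + 0.44 × 2.02 = 1.652 + 0.8888 = 2.54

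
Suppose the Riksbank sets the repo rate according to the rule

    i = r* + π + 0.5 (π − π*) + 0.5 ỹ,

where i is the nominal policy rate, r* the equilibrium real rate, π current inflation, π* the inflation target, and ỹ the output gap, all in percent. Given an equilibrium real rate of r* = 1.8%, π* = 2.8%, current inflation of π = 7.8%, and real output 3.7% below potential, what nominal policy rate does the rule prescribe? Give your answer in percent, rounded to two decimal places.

Output 3.7% below potential → ỹ = -3.7.
i = 1.8 + 7.8 + 0.5 × (7.8 − 2.8) + 0.5 × (-3.7)
   = 1.8 + 7.8 + 2.5 − 1.85 = 10.25

10.25%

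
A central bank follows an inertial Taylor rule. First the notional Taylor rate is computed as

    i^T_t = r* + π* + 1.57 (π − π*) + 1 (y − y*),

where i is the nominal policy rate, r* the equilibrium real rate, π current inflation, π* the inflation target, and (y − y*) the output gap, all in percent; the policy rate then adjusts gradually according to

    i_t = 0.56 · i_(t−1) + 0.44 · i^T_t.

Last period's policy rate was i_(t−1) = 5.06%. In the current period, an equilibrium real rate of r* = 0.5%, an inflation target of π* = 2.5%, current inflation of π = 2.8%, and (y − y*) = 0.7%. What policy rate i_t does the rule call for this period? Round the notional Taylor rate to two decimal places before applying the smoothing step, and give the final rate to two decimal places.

i^T_t = 0.5 + 2.5 + 1.57 × (2.8 − 2.5) + 1 × 0.7
   = 0.5 + 2.5 + 0.471 + 0.7 = 4.17
i_t = 0.56 × 5.06 + 0.44 × 4.17 = 2.8336 + 1.8348 = 4.67

4.67%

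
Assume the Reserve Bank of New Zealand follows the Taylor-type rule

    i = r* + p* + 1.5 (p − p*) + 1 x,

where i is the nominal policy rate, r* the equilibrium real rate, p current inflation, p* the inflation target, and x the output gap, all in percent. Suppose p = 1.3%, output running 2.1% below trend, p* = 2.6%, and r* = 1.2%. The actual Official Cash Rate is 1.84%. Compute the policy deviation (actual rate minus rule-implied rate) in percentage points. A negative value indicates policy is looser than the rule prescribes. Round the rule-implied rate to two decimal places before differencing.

Output 2.1% below potential → x = -2.1.
i = 1.2 + 2.6 + 1.5 × (1.3 − 2.6) + 1 × (-2.1)
   = 1.2 + 2.6 − 1.95 − 2.1 = -0.25
Deviation = 1.84 − (-0.25) = 2.09 pp.

2.09 pp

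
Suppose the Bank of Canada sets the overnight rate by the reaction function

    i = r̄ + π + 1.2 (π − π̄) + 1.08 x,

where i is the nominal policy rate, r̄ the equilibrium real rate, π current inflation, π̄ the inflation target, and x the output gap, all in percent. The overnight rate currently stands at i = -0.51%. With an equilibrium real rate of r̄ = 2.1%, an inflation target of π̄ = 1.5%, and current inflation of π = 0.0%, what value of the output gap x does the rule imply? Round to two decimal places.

1.08 x = -0.51 − 2.1 − 0.0 − 1.2 × (0.0 − 1.5) = -0.81
x = -0.81 / 1.08 = -0.75

-0.75%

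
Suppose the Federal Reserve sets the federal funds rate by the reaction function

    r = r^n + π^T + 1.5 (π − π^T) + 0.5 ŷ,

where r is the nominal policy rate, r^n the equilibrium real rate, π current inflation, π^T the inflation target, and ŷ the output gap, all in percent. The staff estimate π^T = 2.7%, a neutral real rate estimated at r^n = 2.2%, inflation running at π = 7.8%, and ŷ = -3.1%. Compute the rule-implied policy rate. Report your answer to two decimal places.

r = 2.2 + 2.7 + 1.5 × (7.8 − 2.7) + 0.5 × (-3.1)
   = 2.2 + 2.7 + 7.65 − 1.55 = 11.00

11.00%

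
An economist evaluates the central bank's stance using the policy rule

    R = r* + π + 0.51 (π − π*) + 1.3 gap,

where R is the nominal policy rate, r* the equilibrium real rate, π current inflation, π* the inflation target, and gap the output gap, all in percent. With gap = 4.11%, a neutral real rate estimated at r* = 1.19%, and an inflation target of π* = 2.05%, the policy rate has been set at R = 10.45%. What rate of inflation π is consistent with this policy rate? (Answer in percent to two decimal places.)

3.29%

Collecting π: R = r* + (1 + 0.51) π − 0.51 π* + 1.3 gap
1.51 π = 10.45 − 1.19 + 0.51 × 2.05 − 1.3 × 4.11 = 4.9625
π = 4.9625 / 1.51 = 3.29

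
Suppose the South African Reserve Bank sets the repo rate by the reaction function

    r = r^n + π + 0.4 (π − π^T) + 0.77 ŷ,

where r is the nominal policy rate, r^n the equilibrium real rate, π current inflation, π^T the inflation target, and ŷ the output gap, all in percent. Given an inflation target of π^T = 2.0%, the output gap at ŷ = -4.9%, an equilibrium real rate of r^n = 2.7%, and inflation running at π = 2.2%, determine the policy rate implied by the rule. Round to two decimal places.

1.21%

r = 2.7 + 2.2 + 0.4 × (2.2 − 2.0) + 0.77 × (-4.9)
   = 2.7 + 2.2 + 0.08 − 3.773 = 1.21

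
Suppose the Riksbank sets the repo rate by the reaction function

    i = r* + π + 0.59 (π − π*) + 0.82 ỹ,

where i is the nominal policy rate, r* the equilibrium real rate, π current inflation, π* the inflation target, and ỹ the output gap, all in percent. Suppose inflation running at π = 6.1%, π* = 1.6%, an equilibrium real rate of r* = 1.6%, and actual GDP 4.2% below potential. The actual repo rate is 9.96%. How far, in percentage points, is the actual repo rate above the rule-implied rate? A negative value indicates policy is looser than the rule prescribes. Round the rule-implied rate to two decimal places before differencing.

Output 4.2% below potential → ỹ = -4.2.
i = 1.6 + 6.1 + 0.59 × (6.1 − 1.6) + 0.82 × (-4.2)
   = 1.6 + 6.1 + 2.655 − 3.444 = 6.91
Deviation = 9.96 − 6.91 = 3.05 pp.

3.05 pp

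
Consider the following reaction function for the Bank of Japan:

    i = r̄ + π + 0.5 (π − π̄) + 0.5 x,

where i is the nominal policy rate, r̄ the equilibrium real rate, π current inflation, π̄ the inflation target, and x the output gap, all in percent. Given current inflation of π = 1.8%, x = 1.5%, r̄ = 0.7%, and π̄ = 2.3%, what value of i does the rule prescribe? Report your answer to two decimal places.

i = 0.7 + 1.8 + 0.5 × (1.8 − 2.3) + 0.5 × 1.5
   = 0.7 + 1.8 − 0.25 + 0.75 = 3.00

3.00%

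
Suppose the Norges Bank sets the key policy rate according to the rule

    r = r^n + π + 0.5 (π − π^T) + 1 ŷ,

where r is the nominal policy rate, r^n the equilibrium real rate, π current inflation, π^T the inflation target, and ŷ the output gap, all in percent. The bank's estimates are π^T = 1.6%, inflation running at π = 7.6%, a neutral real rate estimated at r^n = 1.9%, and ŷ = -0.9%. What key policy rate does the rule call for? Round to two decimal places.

r = 1.9 + 7.6 + 0.5 × (7.6 − 1.6) + 1 × (-0.9)
   = 1.9 + 7.6 + 3 − 0.9 = 11.60

11.60%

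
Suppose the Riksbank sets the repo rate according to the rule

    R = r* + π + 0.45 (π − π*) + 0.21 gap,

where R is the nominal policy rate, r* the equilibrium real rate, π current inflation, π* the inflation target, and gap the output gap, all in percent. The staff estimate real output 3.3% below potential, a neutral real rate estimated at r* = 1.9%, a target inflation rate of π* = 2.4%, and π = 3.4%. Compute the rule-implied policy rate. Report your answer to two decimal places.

5.06%

Output 3.3% below potential → gap = -3.3.
R = 1.9 + 3.4 + 0.45 × (3.4 − 2.4) + 0.21 × (-3.3)
   = 1.9 + 3.4 + 0.45 − 0.693 = 5.06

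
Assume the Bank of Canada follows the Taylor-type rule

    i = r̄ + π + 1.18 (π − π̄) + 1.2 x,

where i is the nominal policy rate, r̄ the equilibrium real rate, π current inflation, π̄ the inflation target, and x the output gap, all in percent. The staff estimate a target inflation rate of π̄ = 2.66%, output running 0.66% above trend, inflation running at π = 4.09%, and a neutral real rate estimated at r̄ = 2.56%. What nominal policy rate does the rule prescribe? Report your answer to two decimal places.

9.13%

Output 0.66% above potential → x = 0.66.
i = 2.56 + 4.09 + 1.18 × (4.09 − 2.66) + 1.2 × 0.66
   = 2.56 + 4.09 + 1.6874 + 0.792 = 9.13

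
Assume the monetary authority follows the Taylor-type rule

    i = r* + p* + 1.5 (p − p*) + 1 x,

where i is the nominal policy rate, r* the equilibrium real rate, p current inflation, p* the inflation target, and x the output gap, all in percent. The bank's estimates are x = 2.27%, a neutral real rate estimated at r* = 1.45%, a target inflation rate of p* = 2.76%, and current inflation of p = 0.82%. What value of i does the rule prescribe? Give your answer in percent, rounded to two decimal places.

i = 1.45 + 2.76 + 1.5 × (0.82 − 2.76) + 1 × 2.27
   = 1.45 + 2.76 − 2.91 + 2.27 = 3.57

3.57%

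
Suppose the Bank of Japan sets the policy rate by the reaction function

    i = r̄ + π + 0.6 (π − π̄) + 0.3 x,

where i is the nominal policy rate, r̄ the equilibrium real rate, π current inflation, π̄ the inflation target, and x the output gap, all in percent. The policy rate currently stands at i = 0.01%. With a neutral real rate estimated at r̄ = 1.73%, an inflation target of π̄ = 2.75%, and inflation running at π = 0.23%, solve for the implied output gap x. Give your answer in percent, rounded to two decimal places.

-1.46%

0.3 x = 0.01 − 1.73 − 0.23 − 0.6 × (0.23 − 2.75) = -0.438
x = -0.438 / 0.3 = -1.46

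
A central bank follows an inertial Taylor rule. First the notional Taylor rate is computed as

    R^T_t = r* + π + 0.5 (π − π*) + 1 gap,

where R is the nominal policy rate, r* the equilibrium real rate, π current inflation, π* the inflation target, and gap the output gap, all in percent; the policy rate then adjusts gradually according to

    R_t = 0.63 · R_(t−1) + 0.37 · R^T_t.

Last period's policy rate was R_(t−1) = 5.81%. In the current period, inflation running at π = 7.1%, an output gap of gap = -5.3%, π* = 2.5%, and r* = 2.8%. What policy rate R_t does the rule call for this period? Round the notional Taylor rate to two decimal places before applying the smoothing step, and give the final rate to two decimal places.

R^T_t = 2.8 + 7.1 + 0.5 × (7.1 − 2.5) + 1 × (-5.3)
   = 2.8 + 7.1 + 2.3 − 5.3 = 6.90
R_t = 0.63 × 5.81 + 0.37 × 6.90 = 3.6603 + 2.553 = 6.21

6.21%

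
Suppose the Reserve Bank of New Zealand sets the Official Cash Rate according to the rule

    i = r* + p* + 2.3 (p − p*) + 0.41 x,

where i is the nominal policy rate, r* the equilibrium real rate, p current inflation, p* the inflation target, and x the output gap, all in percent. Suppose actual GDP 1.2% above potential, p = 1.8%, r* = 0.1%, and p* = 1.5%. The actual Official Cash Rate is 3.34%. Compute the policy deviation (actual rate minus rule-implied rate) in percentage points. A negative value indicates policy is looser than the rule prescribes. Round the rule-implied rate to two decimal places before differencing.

Output 1.2% above potential → x = 1.2.
i = 0.1 + 1.5 + 2.3 × (1.8 − 1.5) + 0.41 × 1.2
   = 0.1 + 1.5 + 0.69 + 0.492 = 2.78
Deviation = 3.34 − 2.78 = 0.56 pp.

0.56 pp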